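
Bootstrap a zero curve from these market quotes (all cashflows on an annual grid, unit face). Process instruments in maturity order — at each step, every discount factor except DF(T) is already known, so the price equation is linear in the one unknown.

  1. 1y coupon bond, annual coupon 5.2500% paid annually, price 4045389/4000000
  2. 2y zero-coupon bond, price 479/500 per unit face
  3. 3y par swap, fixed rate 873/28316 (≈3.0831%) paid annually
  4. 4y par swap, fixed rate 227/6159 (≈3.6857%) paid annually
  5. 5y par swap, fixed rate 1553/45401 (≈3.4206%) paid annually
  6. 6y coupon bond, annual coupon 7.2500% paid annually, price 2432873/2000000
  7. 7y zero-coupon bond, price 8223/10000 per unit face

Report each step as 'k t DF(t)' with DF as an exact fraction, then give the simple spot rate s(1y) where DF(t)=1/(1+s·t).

step 1 [1y] bond c/1=21/400: DF=(4045389/4000000 − 21/400·(0))/(1+21/400) = 9609/10000 ≈ 0.960900
step 2 [2y] zero: DF = P = 479/500 ≈ 0.958000
step 3 [3y] swap r/1=873/28316: DF=(1 − 873/28316·(0.960900+0.958000))/(1+873/28316) = 9127/10000 ≈ 0.912700
step 4 [4y] swap r/1=227/6159: DF=(1 − 227/6159·(0.960900+0.958000+0.912700))/(1+227/6159) = 4319/5000 ≈ 0.863800
step 5 [5y] swap r/1=1553/45401: DF=(1 − 1553/45401·(0.960900+0.958000+0.912700+0.863800))/(1+1553/45401) = 8447/10000 ≈ 0.844700
step 6 [6y] bond c/1=29/400: DF=(2432873/2000000 − 29/400·(0.960900+0.958000+0.912700+0.863800+0.844700))/(1+29/400) = 8273/10000 ≈ 0.827300
step 7 [7y] zero: DF = P = 8223/10000 ≈ 0.822300

1 1 9609/10000
2 2 479/500
3 3 9127/10000
4 4 4319/5000
5 5 8447/10000
6 6 8273/10000
7 7 8223/10000
s(1y) = (1/(9609/10000) − 1)/(1) = 391/9609 ≈ 4.0691%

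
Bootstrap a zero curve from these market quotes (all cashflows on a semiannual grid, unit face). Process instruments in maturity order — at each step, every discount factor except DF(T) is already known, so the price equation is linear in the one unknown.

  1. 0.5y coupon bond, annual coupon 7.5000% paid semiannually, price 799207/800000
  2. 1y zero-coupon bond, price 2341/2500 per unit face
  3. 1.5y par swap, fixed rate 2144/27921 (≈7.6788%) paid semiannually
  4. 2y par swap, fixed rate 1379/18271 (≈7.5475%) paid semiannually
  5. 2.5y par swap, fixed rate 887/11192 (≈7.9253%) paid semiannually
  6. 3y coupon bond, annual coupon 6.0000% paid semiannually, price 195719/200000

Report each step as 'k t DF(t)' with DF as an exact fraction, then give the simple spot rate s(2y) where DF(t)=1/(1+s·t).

1 1/2 9629/10000
2 1 2341/2500
3 3/2 558/625
4 2 8621/10000
5 5/2 4113/5000
6 3 8197/10000
s(2y) = (1/(8621/10000) − 1)/(2) = 1379/17242 ≈ 7.9979%

step 1 [0.5y] bond c/2=3/80: DF=(799207/800000 − 3/80·(0))/(1+3/80) = 9629/10000 ≈ 0.962900
step 2 [1y] zero: DF = P = 2341/2500 ≈ 0.936400
step 3 [1.5y] swap r/2=1072/27921: DF=(1 − 1072/27921·(0.962900+0.936400))/(1+1072/27921) = 558/625 ≈ 0.892800
step 4 [2y] swap r/2=1379/36542: DF=(1 − 1379/36542·(0.962900+0.936400+0.892800))/(1+1379/36542) = 8621/10000 ≈ 0.862100
step 5 [2.5y] swap r/2=887/22384: DF=(1 − 887/22384·(0.962900+0.936400+0.892800+0.862100))/(1+887/22384) = 4113/5000 ≈ 0.822600
step 6 [3y] bond c/2=3/100: DF=(195719/200000 − 3/100·(0.962900+0.936400+0.892800+0.862100+0.822600))/(1+3/100) = 8197/10000 ≈ 0.819700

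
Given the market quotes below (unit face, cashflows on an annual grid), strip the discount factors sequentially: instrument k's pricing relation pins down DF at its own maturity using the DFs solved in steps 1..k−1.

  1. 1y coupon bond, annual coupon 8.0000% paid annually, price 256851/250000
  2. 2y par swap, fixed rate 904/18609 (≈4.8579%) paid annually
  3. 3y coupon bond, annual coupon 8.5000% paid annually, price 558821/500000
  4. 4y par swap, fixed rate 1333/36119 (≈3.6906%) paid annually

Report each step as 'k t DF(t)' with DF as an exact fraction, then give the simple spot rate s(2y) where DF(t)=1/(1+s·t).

step 1 [1y] bond c/1=2/25: DF=(256851/250000 − 2/25·(0))/(1+2/25) = 9513/10000 ≈ 0.951300
step 2 [2y] swap r/1=904/18609: DF=(1 − 904/18609·(0.951300))/(1+904/18609) = 1137/1250 ≈ 0.909600
step 3 [3y] bond c/1=17/200: DF=(558821/500000 − 17/200·(0.951300+0.909600))/(1+17/200) = 8843/10000 ≈ 0.884300
step 4 [4y] swap r/1=1333/36119: DF=(1 − 1333/36119·(0.951300+0.909600+0.884300))/(1+1333/36119) = 8667/10000 ≈ 0.866700

1 1 9513/10000
2 2 1137/1250
3 3 8843/10000
4 4 8667/10000
s(2y) = (1/(1137/1250) − 1)/(2) = 113/2274 ≈ 4.9692%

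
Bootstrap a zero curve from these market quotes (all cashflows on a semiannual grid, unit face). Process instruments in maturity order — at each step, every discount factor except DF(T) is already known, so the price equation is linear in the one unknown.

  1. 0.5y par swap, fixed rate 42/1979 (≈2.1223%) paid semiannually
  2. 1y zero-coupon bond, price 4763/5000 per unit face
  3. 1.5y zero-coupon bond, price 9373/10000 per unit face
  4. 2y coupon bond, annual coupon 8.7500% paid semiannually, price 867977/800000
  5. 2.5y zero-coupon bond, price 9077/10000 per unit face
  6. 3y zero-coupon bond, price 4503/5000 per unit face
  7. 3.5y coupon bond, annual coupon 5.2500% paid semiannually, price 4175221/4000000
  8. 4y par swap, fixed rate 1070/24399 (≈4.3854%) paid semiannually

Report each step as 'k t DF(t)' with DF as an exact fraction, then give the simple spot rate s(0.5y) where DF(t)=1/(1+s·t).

step 1 [0.5y] swap r/2=21/1979: DF=(1 − 21/1979·(0))/(1+21/1979) = 1979/2000 ≈ 0.989500
step 2 [1y] zero: DF = P = 4763/5000 ≈ 0.952600
step 3 [1.5y] zero: DF = P = 9373/10000 ≈ 0.937300
step 4 [2y] bond c/2=7/160: DF=(867977/800000 − 7/160·(0.989500+0.952600+0.937300))/(1+7/160) = 2297/2500 ≈ 0.918800
step 5 [2.5y] zero: DF = P = 9077/10000 ≈ 0.907700
step 6 [3y] zero: DF = P = 4503/5000 ≈ 0.900600
step 7 [3.5y] bond c/2=21/800: DF=(4175221/4000000 − 21/800·(0.989500+0.952600+0.937300+0.918800+0.907700+0.900600))/(1+21/800) = 8737/10000 ≈ 0.873700
step 8 [4y] swap r/2=535/24399: DF=(1 − 535/24399·(0.989500+0.952600+0.937300+0.918800+0.907700+0.900600+0.873700))/(1+535/24399) = 1679/2000 ≈ 0.839500

1 1/2 1979/2000
2 1 4763/5000
3 3/2 9373/10000
4 2 2297/2500
5 5/2 9077/10000
6 3 4503/5000
7 7/2 8737/10000
8 4 1679/2000
s(0.5y) = (1/(1979/2000) − 1)/(1/2) = 42/1979 ≈ 2.1223%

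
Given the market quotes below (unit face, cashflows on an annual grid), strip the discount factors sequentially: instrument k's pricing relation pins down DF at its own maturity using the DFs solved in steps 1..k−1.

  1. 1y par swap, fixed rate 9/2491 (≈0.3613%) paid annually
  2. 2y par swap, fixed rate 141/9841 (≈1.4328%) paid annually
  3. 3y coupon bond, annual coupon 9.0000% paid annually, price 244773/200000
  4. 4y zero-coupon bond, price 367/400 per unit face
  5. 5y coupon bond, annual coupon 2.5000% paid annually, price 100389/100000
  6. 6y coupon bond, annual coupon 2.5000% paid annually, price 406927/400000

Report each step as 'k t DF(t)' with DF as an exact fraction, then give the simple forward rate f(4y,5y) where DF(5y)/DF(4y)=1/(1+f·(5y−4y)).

1 1 2491/2500
2 2 4859/5000
3 3 9603/10000
4 4 367/400
5 5 1107/1250
6 6 8771/10000
f(4y,5y) = ((367/400)/(1107/1250) − 1)/(1) = 319/8856 ≈ 3.6021%

step 1 [1y] swap r/1=9/2491: DF=(1 − 9/2491·(0))/(1+9/2491) = 2491/2500 ≈ 0.996400
step 2 [2y] swap r/1=141/9841: DF=(1 − 141/9841·(0.996400))/(1+141/9841) = 4859/5000 ≈ 0.971800
step 3 [3y] bond c/1=9/100: DF=(244773/200000 − 9/100·(0.996400+0.971800))/(1+9/100) = 9603/10000 ≈ 0.960300
step 4 [4y] zero: DF = P = 367/400 ≈ 0.917500
step 5 [5y] bond c/1=1/40: DF=(100389/100000 − 1/40·(0.996400+0.971800+0.960300+0.917500))/(1+1/40) = 1107/1250 ≈ 0.885600
step 6 [6y] bond c/1=1/40: DF=(406927/400000 − 1/40·(0.996400+0.971800+0.960300+0.917500+0.885600))/(1+1/40) = 8771/10000 ≈ 0.877100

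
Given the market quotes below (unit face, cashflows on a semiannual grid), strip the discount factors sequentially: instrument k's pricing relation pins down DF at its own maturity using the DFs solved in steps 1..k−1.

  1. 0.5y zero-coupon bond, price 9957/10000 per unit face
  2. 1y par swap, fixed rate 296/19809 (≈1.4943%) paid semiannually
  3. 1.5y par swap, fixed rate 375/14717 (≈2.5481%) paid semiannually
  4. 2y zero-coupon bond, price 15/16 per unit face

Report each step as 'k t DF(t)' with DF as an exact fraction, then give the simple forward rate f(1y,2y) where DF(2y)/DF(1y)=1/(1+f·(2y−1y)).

1 1/2 9957/10000
2 1 2463/2500
3 3/2 77/80
4 2 15/16
f(1y,2y) = ((2463/2500)/(15/16) − 1)/(1) = 159/3125 ≈ 5.0880%

step 1 [0.5y] zero: DF = P = 9957/10000 ≈ 0.995700
step 2 [1y] swap r/2=148/19809: DF=(1 − 148/19809·(0.995700))/(1+148/19809) = 2463/2500 ≈ 0.985200
step 3 [1.5y] swap r/2=375/29434: DF=(1 − 375/29434·(0.995700+0.985200))/(1+375/29434) = 77/80 ≈ 0.962500
step 4 [2y] zero: DF = P = 15/16 ≈ 0.937500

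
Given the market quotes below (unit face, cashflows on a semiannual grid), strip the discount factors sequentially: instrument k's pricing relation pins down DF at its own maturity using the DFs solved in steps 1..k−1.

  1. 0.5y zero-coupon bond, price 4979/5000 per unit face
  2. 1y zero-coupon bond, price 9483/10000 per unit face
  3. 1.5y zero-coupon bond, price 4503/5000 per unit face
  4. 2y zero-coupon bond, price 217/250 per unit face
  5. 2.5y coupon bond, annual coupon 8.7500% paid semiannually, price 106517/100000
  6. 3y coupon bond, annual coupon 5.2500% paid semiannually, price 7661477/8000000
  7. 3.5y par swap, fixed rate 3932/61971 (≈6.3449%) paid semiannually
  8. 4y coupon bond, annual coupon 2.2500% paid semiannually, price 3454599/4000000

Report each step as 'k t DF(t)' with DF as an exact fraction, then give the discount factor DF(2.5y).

1 1/2 4979/5000
2 1 9483/10000
3 3/2 4503/5000
4 2 217/250
5 5/2 8649/10000
6 3 8161/10000
7 7/2 4017/5000
8 4 7851/10000
DF(2.5y) = 8649/10000 ≈ 0.864900

step 1 [0.5y] zero: DF = P = 4979/5000 ≈ 0.995800
step 2 [1y] zero: DF = P = 9483/10000 ≈ 0.948300
step 3 [1.5y] zero: DF = P = 4503/5000 ≈ 0.900600
step 4 [2y] zero: DF = P = 217/250 ≈ 0.868000
step 5 [2.5y] bond c/2=7/160: DF=(106517/100000 − 7/160·(0.995800+0.948300+0.900600+0.868000))/(1+7/160) = 8649/10000 ≈ 0.864900
step 6 [3y] bond c/2=21/800: DF=(7661477/8000000 − 21/800·(0.995800+0.948300+0.900600+0.868000+0.864900))/(1+21/800) = 8161/10000 ≈ 0.816100
step 7 [3.5y] swap r/2=1966/61971: DF=(1 − 1966/61971·(0.995800+0.948300+0.900600+0.868000+0.864900+0.816100))/(1+1966/61971) = 4017/5000 ≈ 0.803400
step 8 [4y] bond c/2=9/800: DF=(3454599/4000000 − 9/800·(0.995800+0.948300+0.900600+0.868000+0.864900+0.816100+0.803400))/(1+9/800) = 7851/10000 ≈ 0.785100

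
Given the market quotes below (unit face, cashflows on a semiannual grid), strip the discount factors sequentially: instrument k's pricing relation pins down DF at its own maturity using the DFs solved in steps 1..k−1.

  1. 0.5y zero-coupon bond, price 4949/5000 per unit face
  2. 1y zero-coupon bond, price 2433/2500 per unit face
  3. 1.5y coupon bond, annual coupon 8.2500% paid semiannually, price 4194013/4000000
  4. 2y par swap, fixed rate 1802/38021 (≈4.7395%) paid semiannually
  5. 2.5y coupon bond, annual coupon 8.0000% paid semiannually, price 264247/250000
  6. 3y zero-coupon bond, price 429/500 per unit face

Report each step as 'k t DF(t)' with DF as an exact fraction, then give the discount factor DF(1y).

step 1 [0.5y] zero: DF = P = 4949/5000 ≈ 0.989800
step 2 [1y] zero: DF = P = 2433/2500 ≈ 0.973200
step 3 [1.5y] bond c/2=33/800: DF=(4194013/4000000 − 33/800·(0.989800+0.973200))/(1+33/800) = 2323/2500 ≈ 0.929200
step 4 [2y] swap r/2=901/38021: DF=(1 − 901/38021·(0.989800+0.973200+0.929200))/(1+901/38021) = 9099/10000 ≈ 0.909900
step 5 [2.5y] bond c/2=1/25: DF=(264247/250000 − 1/25·(0.989800+0.973200+0.929200+0.909900))/(1+1/25) = 8701/10000 ≈ 0.870100
step 6 [3y] zero: DF = P = 429/500 ≈ 0.858000

1 1/2 4949/5000
2 1 2433/2500
3 3/2 2323/2500
4 2 9099/10000
5 5/2 8701/10000
6 3 429/500
DF(1y) = 2433/2500 ≈ 0.973200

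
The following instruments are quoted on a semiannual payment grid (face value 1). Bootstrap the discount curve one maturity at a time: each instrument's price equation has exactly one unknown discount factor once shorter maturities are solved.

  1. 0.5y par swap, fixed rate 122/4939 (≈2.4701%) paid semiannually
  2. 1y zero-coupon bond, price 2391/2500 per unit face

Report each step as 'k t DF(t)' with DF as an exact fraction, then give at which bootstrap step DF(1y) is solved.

step 1 [0.5y] swap r/2=61/4939: DF=(1 − 61/4939·(0))/(1+61/4939) = 4939/5000 ≈ 0.987800
step 2 [1y] zero: DF = P = 2391/2500 ≈ 0.956400

1 1/2 4939/5000
2 1 2391/2500
DF(1y) is solved at step 2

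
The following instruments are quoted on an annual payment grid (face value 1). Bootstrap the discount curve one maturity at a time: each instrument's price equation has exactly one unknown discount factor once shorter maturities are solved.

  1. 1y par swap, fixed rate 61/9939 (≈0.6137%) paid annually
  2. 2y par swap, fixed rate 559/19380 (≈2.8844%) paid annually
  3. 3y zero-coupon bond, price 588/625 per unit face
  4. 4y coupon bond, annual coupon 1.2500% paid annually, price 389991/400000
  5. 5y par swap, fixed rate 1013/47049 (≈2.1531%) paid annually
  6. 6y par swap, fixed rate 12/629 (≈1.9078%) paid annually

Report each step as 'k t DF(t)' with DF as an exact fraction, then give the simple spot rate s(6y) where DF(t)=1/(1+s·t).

step 1 [1y] swap r/1=61/9939: DF=(1 − 61/9939·(0))/(1+61/9939) = 9939/10000 ≈ 0.993900
step 2 [2y] swap r/1=559/19380: DF=(1 − 559/19380·(0.993900))/(1+559/19380) = 9441/10000 ≈ 0.944100
step 3 [3y] zero: DF = P = 588/625 ≈ 0.940800
step 4 [4y] bond c/1=1/80: DF=(389991/400000 − 1/80·(0.993900+0.944100+0.940800))/(1+1/80) = 4637/5000 ≈ 0.927400
step 5 [5y] swap r/1=1013/47049: DF=(1 − 1013/47049·(0.993900+0.944100+0.940800+0.927400))/(1+1013/47049) = 8987/10000 ≈ 0.898700
step 6 [6y] swap r/1=12/629: DF=(1 − 12/629·(0.993900+0.944100+0.940800+0.927400+0.898700))/(1+12/629) = 2233/2500 ≈ 0.893200

1 1 9939/10000
2 2 9441/10000
3 3 588/625
4 4 4637/5000
5 5 8987/10000
6 6 2233/2500
s(6y) = (1/(2233/2500) − 1)/(6) = 89/4466 ≈ 1.9928%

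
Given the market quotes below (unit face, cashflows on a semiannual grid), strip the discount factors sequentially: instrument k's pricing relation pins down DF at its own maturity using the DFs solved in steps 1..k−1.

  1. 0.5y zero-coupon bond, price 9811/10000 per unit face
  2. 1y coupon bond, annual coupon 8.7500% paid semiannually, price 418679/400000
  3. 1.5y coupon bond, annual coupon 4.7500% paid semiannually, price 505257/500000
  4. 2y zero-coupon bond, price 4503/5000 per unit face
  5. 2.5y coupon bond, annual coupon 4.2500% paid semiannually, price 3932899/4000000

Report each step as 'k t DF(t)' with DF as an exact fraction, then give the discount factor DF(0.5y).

1 1/2 9811/10000
2 1 9617/10000
3 3/2 471/500
4 2 4503/5000
5 5/2 221/250
DF(0.5y) = 9811/10000 ≈ 0.981100

step 1 [0.5y] zero: DF = P = 9811/10000 ≈ 0.981100
step 2 [1y] bond c/2=7/160: DF=(418679/400000 − 7/160·(0.981100))/(1+7/160) = 9617/10000 ≈ 0.961700
step 3 [1.5y] bond c/2=19/800: DF=(505257/500000 − 19/800·(0.981100+0.961700))/(1+19/800) = 471/500 ≈ 0.942000
step 4 [2y] zero: DF = P = 4503/5000 ≈ 0.900600
step 5 [2.5y] bond c/2=17/800: DF=(3932899/4000000 − 17/800·(0.981100+0.961700+0.942000+0.900600))/(1+17/800) = 221/250 ≈ 0.884000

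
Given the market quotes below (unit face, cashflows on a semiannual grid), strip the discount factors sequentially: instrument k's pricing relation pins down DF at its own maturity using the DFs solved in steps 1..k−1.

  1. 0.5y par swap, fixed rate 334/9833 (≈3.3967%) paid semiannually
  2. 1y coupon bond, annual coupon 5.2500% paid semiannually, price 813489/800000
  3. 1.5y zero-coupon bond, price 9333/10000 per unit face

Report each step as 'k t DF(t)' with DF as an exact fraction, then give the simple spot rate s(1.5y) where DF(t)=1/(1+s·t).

step 1 [0.5y] swap r/2=167/9833: DF=(1 − 167/9833·(0))/(1+167/9833) = 9833/10000 ≈ 0.983300
step 2 [1y] bond c/2=21/800: DF=(813489/800000 − 21/800·(0.983300))/(1+21/800) = 9657/10000 ≈ 0.965700
step 3 [1.5y] zero: DF = P = 9333/10000 ≈ 0.933300

1 1/2 9833/10000
2 1 9657/10000
3 3/2 9333/10000
s(1.5y) = (1/(9333/10000) − 1)/(3/2) = 1334/27999 ≈ 4.7645%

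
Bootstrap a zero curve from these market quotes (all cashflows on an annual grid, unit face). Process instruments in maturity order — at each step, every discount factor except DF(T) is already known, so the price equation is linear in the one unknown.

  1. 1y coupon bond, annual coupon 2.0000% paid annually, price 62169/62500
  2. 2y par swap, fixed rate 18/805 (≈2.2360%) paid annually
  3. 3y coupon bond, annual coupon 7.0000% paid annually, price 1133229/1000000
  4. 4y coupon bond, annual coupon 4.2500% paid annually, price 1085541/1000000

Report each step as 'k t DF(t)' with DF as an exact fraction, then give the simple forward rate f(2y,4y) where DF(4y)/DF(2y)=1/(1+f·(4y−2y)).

step 1 [1y] bond c/1=1/50: DF=(62169/62500 − 1/50·(0))/(1+1/50) = 1219/1250 ≈ 0.975200
step 2 [2y] swap r/1=18/805: DF=(1 − 18/805·(0.975200))/(1+18/805) = 598/625 ≈ 0.956800
step 3 [3y] bond c/1=7/100: DF=(1133229/1000000 − 7/100·(0.975200+0.956800))/(1+7/100) = 9327/10000 ≈ 0.932700
step 4 [4y] bond c/1=17/400: DF=(1085541/1000000 − 17/400·(0.975200+0.956800+0.932700))/(1+17/400) = 1849/2000 ≈ 0.924500

1 1 1219/1250
2 2 598/625
3 3 9327/10000
4 4 1849/2000
f(2y,4y) = ((598/625)/(1849/2000) − 1)/(2) = 323/18490 ≈ 1.7469%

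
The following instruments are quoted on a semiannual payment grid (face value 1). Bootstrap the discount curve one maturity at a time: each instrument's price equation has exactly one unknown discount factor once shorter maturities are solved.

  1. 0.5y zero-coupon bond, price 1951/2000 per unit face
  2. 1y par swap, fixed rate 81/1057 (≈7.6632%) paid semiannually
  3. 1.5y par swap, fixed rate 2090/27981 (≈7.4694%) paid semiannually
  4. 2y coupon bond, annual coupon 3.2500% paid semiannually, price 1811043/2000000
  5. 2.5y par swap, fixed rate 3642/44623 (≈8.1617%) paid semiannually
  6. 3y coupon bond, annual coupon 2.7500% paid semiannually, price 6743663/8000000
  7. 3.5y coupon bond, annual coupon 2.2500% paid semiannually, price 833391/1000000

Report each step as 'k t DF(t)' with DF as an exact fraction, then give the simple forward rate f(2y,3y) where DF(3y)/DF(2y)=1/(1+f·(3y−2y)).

step 1 [0.5y] zero: DF = P = 1951/2000 ≈ 0.975500
step 2 [1y] swap r/2=81/2114: DF=(1 − 81/2114·(0.975500))/(1+81/2114) = 9271/10000 ≈ 0.927100
step 3 [1.5y] swap r/2=1045/27981: DF=(1 − 1045/27981·(0.975500+0.927100))/(1+1045/27981) = 1791/2000 ≈ 0.895500
step 4 [2y] bond c/2=13/800: DF=(1811043/2000000 − 13/800·(0.975500+0.927100+0.895500))/(1+13/800) = 8463/10000 ≈ 0.846300
step 5 [2.5y] swap r/2=1821/44623: DF=(1 − 1821/44623·(0.975500+0.927100+0.895500+0.846300))/(1+1821/44623) = 8179/10000 ≈ 0.817900
step 6 [3y] bond c/2=11/800: DF=(6743663/8000000 − 11/800·(0.975500+0.927100+0.895500+0.846300+0.817900))/(1+11/800) = 771/1000 ≈ 0.771000
step 7 [3.5y] bond c/2=9/800: DF=(833391/1000000 − 9/800·(0.975500+0.927100+0.895500+0.846300+0.817900+0.771000))/(1+9/800) = 7659/10000 ≈ 0.765900

1 1/2 1951/2000
2 1 9271/10000
3 3/2 1791/2000
4 2 8463/10000
5 5/2 8179/10000
6 3 771/1000
7 7/2 7659/10000
f(2y,3y) = ((8463/10000)/(771/1000) − 1)/(1) = 251/2570 ≈ 9.7665%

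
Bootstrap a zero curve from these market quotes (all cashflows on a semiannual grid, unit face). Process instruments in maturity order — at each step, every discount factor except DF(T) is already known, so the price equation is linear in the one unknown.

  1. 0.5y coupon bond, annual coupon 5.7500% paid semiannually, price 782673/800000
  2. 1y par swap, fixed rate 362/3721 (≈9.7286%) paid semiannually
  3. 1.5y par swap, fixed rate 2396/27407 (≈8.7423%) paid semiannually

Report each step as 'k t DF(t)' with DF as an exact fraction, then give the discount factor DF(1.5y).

1 1/2 951/1000
2 1 1819/2000
3 3/2 4401/5000
DF(1.5y) = 4401/5000 ≈ 0.880200

step 1 [0.5y] bond c/2=23/800: DF=(782673/800000 − 23/800·(0))/(1+23/800) = 951/1000 ≈ 0.951000
step 2 [1y] swap r/2=181/3721: DF=(1 − 181/3721·(0.951000))/(1+181/3721) = 1819/2000 ≈ 0.909500
step 3 [1.5y] swap r/2=1198/27407: DF=(1 − 1198/27407·(0.951000+0.909500))/(1+1198/27407) = 4401/5000 ≈ 0.880200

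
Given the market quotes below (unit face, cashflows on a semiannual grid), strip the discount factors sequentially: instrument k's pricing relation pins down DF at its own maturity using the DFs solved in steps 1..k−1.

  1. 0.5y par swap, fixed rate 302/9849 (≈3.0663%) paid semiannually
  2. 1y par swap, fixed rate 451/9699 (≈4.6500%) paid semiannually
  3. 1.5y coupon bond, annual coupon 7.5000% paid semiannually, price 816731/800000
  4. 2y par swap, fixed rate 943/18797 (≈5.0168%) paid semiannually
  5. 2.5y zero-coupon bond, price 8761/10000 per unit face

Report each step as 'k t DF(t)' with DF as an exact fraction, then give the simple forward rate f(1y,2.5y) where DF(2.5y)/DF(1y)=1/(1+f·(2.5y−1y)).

1 1/2 9849/10000
2 1 9549/10000
3 3/2 9139/10000
4 2 9057/10000
5 5/2 8761/10000
f(1y,2.5y) = ((9549/10000)/(8761/10000) − 1)/(3/2) = 1576/26283 ≈ 5.9963%

step 1 [0.5y] swap r/2=151/9849: DF=(1 − 151/9849·(0))/(1+151/9849) = 9849/10000 ≈ 0.984900
step 2 [1y] swap r/2=451/19398: DF=(1 − 451/19398·(0.984900))/(1+451/19398) = 9549/10000 ≈ 0.954900
step 3 [1.5y] bond c/2=3/80: DF=(816731/800000 − 3/80·(0.984900+0.954900))/(1+3/80) = 9139/10000 ≈ 0.913900
step 4 [2y] swap r/2=943/37594: DF=(1 − 943/37594·(0.984900+0.954900+0.913900))/(1+943/37594) = 9057/10000 ≈ 0.905700
step 5 [2.5y] zero: DF = P = 8761/10000 ≈ 0.876100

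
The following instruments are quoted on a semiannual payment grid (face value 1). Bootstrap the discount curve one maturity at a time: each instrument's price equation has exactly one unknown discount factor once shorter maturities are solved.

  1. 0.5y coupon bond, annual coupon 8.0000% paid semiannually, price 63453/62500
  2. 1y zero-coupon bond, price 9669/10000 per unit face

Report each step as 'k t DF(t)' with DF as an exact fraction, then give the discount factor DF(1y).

step 1 [0.5y] bond c/2=1/25: DF=(63453/62500 − 1/25·(0))/(1+1/25) = 4881/5000 ≈ 0.976200
step 2 [1y] zero: DF = P = 9669/10000 ≈ 0.966900

1 1/2 4881/5000
2 1 9669/10000
DF(1y) = 9669/10000 ≈ 0.966900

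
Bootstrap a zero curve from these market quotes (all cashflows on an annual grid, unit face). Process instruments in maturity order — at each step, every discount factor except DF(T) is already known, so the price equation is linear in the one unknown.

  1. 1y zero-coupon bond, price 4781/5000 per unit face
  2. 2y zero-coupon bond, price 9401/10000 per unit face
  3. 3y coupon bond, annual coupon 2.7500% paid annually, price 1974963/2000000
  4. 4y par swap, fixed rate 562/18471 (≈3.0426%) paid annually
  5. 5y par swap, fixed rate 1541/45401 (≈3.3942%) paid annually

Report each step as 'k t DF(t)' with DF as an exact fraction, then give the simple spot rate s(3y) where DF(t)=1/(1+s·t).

step 1 [1y] zero: DF = P = 4781/5000 ≈ 0.956200
step 2 [2y] zero: DF = P = 9401/10000 ≈ 0.940100
step 3 [3y] bond c/1=11/400: DF=(1974963/2000000 − 11/400·(0.956200+0.940100))/(1+11/400) = 9103/10000 ≈ 0.910300
step 4 [4y] swap r/1=562/18471: DF=(1 − 562/18471·(0.956200+0.940100+0.910300))/(1+562/18471) = 2219/2500 ≈ 0.887600
step 5 [5y] swap r/1=1541/45401: DF=(1 − 1541/45401·(0.956200+0.940100+0.910300+0.887600))/(1+1541/45401) = 8459/10000 ≈ 0.845900

1 1 4781/5000
2 2 9401/10000
3 3 9103/10000
4 4 2219/2500
5 5 8459/10000
s(3y) = (1/(9103/10000) − 1)/(3) = 299/9103 ≈ 3.2846%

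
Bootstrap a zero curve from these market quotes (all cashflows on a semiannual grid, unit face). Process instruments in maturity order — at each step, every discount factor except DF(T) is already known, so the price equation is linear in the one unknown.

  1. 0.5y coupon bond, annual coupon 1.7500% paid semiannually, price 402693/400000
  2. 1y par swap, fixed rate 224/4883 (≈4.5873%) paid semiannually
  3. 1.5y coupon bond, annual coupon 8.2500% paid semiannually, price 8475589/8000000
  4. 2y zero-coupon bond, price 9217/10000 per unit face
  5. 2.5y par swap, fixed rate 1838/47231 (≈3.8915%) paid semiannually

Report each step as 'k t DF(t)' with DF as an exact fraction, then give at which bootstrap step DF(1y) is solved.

step 1 [0.5y] bond c/2=7/800: DF=(402693/400000 − 7/800·(0))/(1+7/800) = 499/500 ≈ 0.998000
step 2 [1y] swap r/2=112/4883: DF=(1 − 112/4883·(0.998000))/(1+112/4883) = 597/625 ≈ 0.955200
step 3 [1.5y] bond c/2=33/800: DF=(8475589/8000000 − 33/800·(0.998000+0.955200))/(1+33/800) = 9401/10000 ≈ 0.940100
step 4 [2y] zero: DF = P = 9217/10000 ≈ 0.921700
step 5 [2.5y] swap r/2=919/47231: DF=(1 − 919/47231·(0.998000+0.955200+0.940100+0.921700))/(1+919/47231) = 9081/10000 ≈ 0.908100

1 1/2 499/500
2 1 597/625
3 3/2 9401/10000
4 2 9217/10000
5 5/2 9081/10000
DF(1y) is solved at step 2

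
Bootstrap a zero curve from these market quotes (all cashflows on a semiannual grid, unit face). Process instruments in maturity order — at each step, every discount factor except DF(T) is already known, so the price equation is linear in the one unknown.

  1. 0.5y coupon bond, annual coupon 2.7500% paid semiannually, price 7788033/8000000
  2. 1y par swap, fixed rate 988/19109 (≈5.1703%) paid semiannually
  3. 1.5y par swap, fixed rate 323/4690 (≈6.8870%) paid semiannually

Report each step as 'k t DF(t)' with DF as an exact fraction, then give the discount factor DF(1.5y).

1 1/2 9603/10000
2 1 4753/5000
3 3/2 9031/10000
DF(1.5y) = 9031/10000 ≈ 0.903100

step 1 [0.5y] bond c/2=11/800: DF=(7788033/8000000 − 11/800·(0))/(1+11/800) = 9603/10000 ≈ 0.960300
step 2 [1y] swap r/2=494/19109: DF=(1 − 494/19109·(0.960300))/(1+494/19109) = 4753/5000 ≈ 0.950600
step 3 [1.5y] swap r/2=323/9380: DF=(1 − 323/9380·(0.960300+0.950600))/(1+323/9380) = 9031/10000 ≈ 0.903100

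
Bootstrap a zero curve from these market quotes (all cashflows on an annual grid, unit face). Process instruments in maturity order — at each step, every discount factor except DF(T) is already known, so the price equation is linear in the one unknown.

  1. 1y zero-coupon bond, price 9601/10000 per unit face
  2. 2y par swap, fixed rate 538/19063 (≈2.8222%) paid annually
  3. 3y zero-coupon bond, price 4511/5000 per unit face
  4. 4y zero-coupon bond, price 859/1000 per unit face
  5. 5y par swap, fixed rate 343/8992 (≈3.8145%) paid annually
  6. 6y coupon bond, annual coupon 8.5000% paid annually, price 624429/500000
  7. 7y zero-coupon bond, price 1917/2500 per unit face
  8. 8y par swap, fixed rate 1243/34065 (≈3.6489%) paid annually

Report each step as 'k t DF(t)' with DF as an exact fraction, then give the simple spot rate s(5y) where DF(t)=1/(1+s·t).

1 1 9601/10000
2 2 4731/5000
3 3 4511/5000
4 4 859/1000
5 5 1657/2000
6 6 1997/2500
7 7 1917/2500
8 8 3757/5000
s(5y) = (1/(1657/2000) − 1)/(5) = 343/8285 ≈ 4.1400%

step 1 [1y] zero: DF = P = 9601/10000 ≈ 0.960100
step 2 [2y] swap r/1=538/19063: DF=(1 − 538/19063·(0.960100))/(1+538/19063) = 4731/5000 ≈ 0.946200
step 3 [3y] zero: DF = P = 4511/5000 ≈ 0.902200
step 4 [4y] zero: DF = P = 859/1000 ≈ 0.859000
step 5 [5y] swap r/1=343/8992: DF=(1 − 343/8992·(0.960100+0.946200+0.902200+0.859000))/(1+343/8992) = 1657/2000 ≈ 0.828500
step 6 [6y] bond c/1=17/200: DF=(624429/500000 − 17/200·(0.960100+0.946200+0.902200+0.859000+0.828500))/(1+17/200) = 1997/2500 ≈ 0.798800
step 7 [7y] zero: DF = P = 1917/2500 ≈ 0.766800
step 8 [8y] swap r/1=1243/34065: DF=(1 − 1243/34065·(0.960100+0.946200+0.902200+0.859000+0.828500+0.798800+0.766800))/(1+1243/34065) = 3757/5000 ≈ 0.751400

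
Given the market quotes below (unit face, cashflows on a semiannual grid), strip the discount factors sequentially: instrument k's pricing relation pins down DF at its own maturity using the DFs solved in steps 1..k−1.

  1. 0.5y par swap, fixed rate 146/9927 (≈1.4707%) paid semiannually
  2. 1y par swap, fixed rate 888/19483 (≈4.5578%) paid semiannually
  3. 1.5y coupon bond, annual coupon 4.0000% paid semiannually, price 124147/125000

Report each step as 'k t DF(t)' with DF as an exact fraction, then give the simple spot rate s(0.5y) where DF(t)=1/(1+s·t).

step 1 [0.5y] swap r/2=73/9927: DF=(1 − 73/9927·(0))/(1+73/9927) = 9927/10000 ≈ 0.992700
step 2 [1y] swap r/2=444/19483: DF=(1 − 444/19483·(0.992700))/(1+444/19483) = 2389/2500 ≈ 0.955600
step 3 [1.5y] bond c/2=1/50: DF=(124147/125000 − 1/50·(0.992700+0.955600))/(1+1/50) = 1871/2000 ≈ 0.935500

1 1/2 9927/10000
2 1 2389/2500
3 3/2 1871/2000
s(0.5y) = (1/(9927/10000) − 1)/(1/2) = 146/9927 ≈ 1.4707%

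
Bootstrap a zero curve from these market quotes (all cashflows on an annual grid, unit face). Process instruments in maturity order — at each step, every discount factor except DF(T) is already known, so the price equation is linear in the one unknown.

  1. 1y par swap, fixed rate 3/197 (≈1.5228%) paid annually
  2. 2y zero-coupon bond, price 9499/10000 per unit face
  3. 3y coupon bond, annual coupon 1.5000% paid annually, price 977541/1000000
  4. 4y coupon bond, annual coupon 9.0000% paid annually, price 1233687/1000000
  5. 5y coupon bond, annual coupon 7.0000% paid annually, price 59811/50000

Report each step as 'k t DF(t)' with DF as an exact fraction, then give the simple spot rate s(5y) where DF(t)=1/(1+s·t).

step 1 [1y] swap r/1=3/197: DF=(1 − 3/197·(0))/(1+3/197) = 197/200 ≈ 0.985000
step 2 [2y] zero: DF = P = 9499/10000 ≈ 0.949900
step 3 [3y] bond c/1=3/200: DF=(977541/1000000 − 3/200·(0.985000+0.949900))/(1+3/200) = 1869/2000 ≈ 0.934500
step 4 [4y] bond c/1=9/100: DF=(1233687/1000000 − 9/100·(0.985000+0.949900+0.934500))/(1+9/100) = 8949/10000 ≈ 0.894900
step 5 [5y] bond c/1=7/100: DF=(59811/50000 − 7/100·(0.985000+0.949900+0.934500+0.894900))/(1+7/100) = 8717/10000 ≈ 0.871700

1 1 197/200
2 2 9499/10000
3 3 1869/2000
4 4 8949/10000
5 5 8717/10000
s(5y) = (1/(8717/10000) − 1)/(5) = 1283/43585 ≈ 2.9437%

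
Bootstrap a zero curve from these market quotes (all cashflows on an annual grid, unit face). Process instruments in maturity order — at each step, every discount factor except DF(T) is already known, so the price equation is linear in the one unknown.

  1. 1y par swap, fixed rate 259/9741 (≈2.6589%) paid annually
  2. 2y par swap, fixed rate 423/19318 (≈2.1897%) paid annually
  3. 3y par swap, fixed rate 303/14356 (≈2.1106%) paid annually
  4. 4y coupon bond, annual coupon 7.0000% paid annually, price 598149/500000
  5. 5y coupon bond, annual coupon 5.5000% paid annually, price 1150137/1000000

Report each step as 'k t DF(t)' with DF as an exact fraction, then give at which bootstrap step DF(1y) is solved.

step 1 [1y] swap r/1=259/9741: DF=(1 − 259/9741·(0))/(1+259/9741) = 9741/10000 ≈ 0.974100
step 2 [2y] swap r/1=423/19318: DF=(1 − 423/19318·(0.974100))/(1+423/19318) = 9577/10000 ≈ 0.957700
step 3 [3y] swap r/1=303/14356: DF=(1 − 303/14356·(0.974100+0.957700))/(1+303/14356) = 4697/5000 ≈ 0.939400
step 4 [4y] bond c/1=7/100: DF=(598149/500000 − 7/100·(0.974100+0.957700+0.939400))/(1+7/100) = 4651/5000 ≈ 0.930200
step 5 [5y] bond c/1=11/200: DF=(1150137/1000000 − 11/200·(0.974100+0.957700+0.939400+0.930200))/(1+11/200) = 223/250 ≈ 0.892000

1 1 9741/10000
2 2 9577/10000
3 3 4697/5000
4 4 4651/5000
5 5 223/250
DF(1y) is solved at step 1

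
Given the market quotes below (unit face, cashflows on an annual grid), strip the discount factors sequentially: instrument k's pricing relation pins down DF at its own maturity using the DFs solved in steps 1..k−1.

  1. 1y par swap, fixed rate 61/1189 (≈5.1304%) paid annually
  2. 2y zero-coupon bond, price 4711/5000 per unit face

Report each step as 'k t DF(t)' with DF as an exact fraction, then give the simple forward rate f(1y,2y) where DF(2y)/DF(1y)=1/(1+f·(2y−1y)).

step 1 [1y] swap r/1=61/1189: DF=(1 − 61/1189·(0))/(1+61/1189) = 1189/1250 ≈ 0.951200
step 2 [2y] zero: DF = P = 4711/5000 ≈ 0.942200

1 1 1189/1250
2 2 4711/5000
f(1y,2y) = ((1189/1250)/(4711/5000) − 1)/(1) = 45/4711 ≈ 0.9552%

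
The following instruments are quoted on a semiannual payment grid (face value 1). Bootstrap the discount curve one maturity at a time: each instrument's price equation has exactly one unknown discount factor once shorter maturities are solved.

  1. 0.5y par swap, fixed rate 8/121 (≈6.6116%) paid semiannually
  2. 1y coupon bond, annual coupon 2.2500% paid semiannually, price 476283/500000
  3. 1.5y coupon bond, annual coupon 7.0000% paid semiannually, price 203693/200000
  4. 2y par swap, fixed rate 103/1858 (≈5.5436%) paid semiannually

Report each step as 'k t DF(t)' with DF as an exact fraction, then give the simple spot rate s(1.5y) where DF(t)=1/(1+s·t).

1 1/2 121/125
2 1 582/625
3 3/2 4599/5000
4 2 897/1000
s(1.5y) = (1/(4599/5000) − 1)/(3/2) = 802/13797 ≈ 5.8129%

step 1 [0.5y] swap r/2=4/121: DF=(1 − 4/121·(0))/(1+4/121) = 121/125 ≈ 0.968000
step 2 [1y] bond c/2=9/800: DF=(476283/500000 − 9/800·(0.968000))/(1+9/800) = 582/625 ≈ 0.931200
step 3 [1.5y] bond c/2=7/200: DF=(203693/200000 − 7/200·(0.968000+0.931200))/(1+7/200) = 4599/5000 ≈ 0.919800
step 4 [2y] swap r/2=103/3716: DF=(1 − 103/3716·(0.968000+0.931200+0.919800))/(1+103/3716) = 897/1000 ≈ 0.897000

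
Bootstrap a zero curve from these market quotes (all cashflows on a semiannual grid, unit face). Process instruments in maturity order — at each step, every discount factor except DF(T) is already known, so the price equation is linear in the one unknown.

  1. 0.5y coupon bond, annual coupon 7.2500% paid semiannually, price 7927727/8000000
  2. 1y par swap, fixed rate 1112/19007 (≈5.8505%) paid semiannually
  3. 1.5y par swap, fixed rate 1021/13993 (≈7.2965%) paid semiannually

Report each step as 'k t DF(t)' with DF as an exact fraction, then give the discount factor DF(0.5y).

step 1 [0.5y] bond c/2=29/800: DF=(7927727/8000000 − 29/800·(0))/(1+29/800) = 9563/10000 ≈ 0.956300
step 2 [1y] swap r/2=556/19007: DF=(1 − 556/19007·(0.956300))/(1+556/19007) = 2361/2500 ≈ 0.944400
step 3 [1.5y] swap r/2=1021/27986: DF=(1 − 1021/27986·(0.956300+0.944400))/(1+1021/27986) = 8979/10000 ≈ 0.897900

1 1/2 9563/10000
2 1 2361/2500
3 3/2 8979/10000
DF(0.5y) = 9563/10000 ≈ 0.956300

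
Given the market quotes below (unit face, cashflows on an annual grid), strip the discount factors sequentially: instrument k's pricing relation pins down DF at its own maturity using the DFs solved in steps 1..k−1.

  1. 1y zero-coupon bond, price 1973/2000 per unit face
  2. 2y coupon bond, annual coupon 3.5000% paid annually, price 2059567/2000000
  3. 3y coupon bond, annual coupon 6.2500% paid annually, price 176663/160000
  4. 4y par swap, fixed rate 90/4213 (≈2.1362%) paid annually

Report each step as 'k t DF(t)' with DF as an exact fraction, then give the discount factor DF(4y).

1 1 1973/2000
2 2 601/625
3 3 4623/5000
4 4 919/1000
DF(4y) = 919/1000 ≈ 0.919000

step 1 [1y] zero: DF = P = 1973/2000 ≈ 0.986500
step 2 [2y] bond c/1=7/200: DF=(2059567/2000000 − 7/200·(0.986500))/(1+7/200) = 601/625 ≈ 0.961600
step 3 [3y] bond c/1=1/16: DF=(176663/160000 − 1/16·(0.986500+0.961600))/(1+1/16) = 4623/5000 ≈ 0.924600
step 4 [4y] swap r/1=90/4213: DF=(1 − 90/4213·(0.986500+0.961600+0.924600))/(1+90/4213) = 919/1000 ≈ 0.919000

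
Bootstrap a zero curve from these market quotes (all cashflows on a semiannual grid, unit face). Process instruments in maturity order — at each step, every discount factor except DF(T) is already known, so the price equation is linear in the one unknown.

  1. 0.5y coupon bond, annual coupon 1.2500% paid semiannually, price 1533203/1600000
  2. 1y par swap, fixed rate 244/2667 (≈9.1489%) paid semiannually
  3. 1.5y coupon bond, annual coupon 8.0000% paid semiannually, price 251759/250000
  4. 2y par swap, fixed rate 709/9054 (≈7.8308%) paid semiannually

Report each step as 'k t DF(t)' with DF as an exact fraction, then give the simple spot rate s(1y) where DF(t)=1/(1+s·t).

step 1 [0.5y] bond c/2=1/160: DF=(1533203/1600000 − 1/160·(0))/(1+1/160) = 9523/10000 ≈ 0.952300
step 2 [1y] swap r/2=122/2667: DF=(1 − 122/2667·(0.952300))/(1+122/2667) = 4573/5000 ≈ 0.914600
step 3 [1.5y] bond c/2=1/25: DF=(251759/250000 − 1/25·(0.952300+0.914600))/(1+1/25) = 1793/2000 ≈ 0.896500
step 4 [2y] swap r/2=709/18108: DF=(1 − 709/18108·(0.952300+0.914600+0.896500))/(1+709/18108) = 4291/5000 ≈ 0.858200

1 1/2 9523/10000
2 1 4573/5000
3 3/2 1793/2000
4 2 4291/5000
s(1y) = (1/(4573/5000) − 1)/(1) = 427/4573 ≈ 9.3374%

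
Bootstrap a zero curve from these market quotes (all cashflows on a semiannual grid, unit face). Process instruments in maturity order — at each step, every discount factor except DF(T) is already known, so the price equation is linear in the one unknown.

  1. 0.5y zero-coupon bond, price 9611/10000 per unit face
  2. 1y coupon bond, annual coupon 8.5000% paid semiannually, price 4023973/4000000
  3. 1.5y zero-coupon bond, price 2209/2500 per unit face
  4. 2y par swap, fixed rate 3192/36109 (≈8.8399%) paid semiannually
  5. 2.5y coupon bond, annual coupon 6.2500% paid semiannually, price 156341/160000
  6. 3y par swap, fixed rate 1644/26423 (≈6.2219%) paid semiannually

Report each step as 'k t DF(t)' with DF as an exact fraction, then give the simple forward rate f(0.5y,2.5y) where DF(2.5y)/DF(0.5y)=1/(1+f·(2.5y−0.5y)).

1 1/2 9611/10000
2 1 4629/5000
3 3/2 2209/2500
4 2 2101/2500
5 5/2 8381/10000
6 3 2089/2500
f(0.5y,2.5y) = ((9611/10000)/(8381/10000) − 1)/(2) = 615/8381 ≈ 7.3380%

step 1 [0.5y] zero: DF = P = 9611/10000 ≈ 0.961100
step 2 [1y] bond c/2=17/400: DF=(4023973/4000000 − 17/400·(0.961100))/(1+17/400) = 4629/5000 ≈ 0.925800
step 3 [1.5y] zero: DF = P = 2209/2500 ≈ 0.883600
step 4 [2y] swap r/2=1596/36109: DF=(1 − 1596/36109·(0.961100+0.925800+0.883600))/(1+1596/36109) = 2101/2500 ≈ 0.840400
step 5 [2.5y] bond c/2=1/32: DF=(156341/160000 − 1/32·(0.961100+0.925800+0.883600+0.840400))/(1+1/32) = 8381/10000 ≈ 0.838100
step 6 [3y] swap r/2=822/26423: DF=(1 − 822/26423·(0.961100+0.925800+0.883600+0.840400+0.838100))/(1+822/26423) = 2089/2500 ≈ 0.835600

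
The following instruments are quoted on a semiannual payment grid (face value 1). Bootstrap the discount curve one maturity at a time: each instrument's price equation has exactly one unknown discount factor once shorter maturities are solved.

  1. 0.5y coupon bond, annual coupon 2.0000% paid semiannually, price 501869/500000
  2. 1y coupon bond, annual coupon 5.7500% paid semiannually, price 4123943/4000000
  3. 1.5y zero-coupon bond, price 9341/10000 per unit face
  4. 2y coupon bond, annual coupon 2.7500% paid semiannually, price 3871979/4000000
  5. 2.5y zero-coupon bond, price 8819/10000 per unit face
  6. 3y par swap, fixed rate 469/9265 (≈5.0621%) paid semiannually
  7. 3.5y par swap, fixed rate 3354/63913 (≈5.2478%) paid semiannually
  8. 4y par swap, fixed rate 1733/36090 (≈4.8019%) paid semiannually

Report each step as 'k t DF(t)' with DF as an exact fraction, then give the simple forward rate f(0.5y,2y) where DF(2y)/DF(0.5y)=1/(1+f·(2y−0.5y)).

1 1/2 4969/5000
2 1 609/625
3 3/2 9341/10000
4 2 1831/2000
5 5/2 8819/10000
6 3 8593/10000
7 7/2 8323/10000
8 4 8267/10000
f(0.5y,2y) = ((4969/5000)/(1831/2000) − 1)/(3/2) = 522/9155 ≈ 5.7018%

step 1 [0.5y] bond c/2=1/100: DF=(501869/500000 − 1/100·(0))/(1+1/100) = 4969/5000 ≈ 0.993800
step 2 [1y] bond c/2=23/800: DF=(4123943/4000000 − 23/800·(0.993800))/(1+23/800) = 609/625 ≈ 0.974400
step 3 [1.5y] zero: DF = P = 9341/10000 ≈ 0.934100
step 4 [2y] bond c/2=11/800: DF=(3871979/4000000 − 11/800·(0.993800+0.974400+0.934100))/(1+11/800) = 1831/2000 ≈ 0.915500
step 5 [2.5y] zero: DF = P = 8819/10000 ≈ 0.881900
step 6 [3y] swap r/2=469/18530: DF=(1 − 469/18530·(0.993800+0.974400+0.934100+0.915500+0.881900))/(1+469/18530) = 8593/10000 ≈ 0.859300
step 7 [3.5y] swap r/2=1677/63913: DF=(1 − 1677/63913·(0.993800+0.974400+0.934100+0.915500+0.881900+0.859300))/(1+1677/63913) = 8323/10000 ≈ 0.832300
step 8 [4y] swap r/2=1733/72180: DF=(1 − 1733/72180·(0.993800+0.974400+0.934100+0.915500+0.881900+0.859300+0.832300))/(1+1733/72180) = 8267/10000 ≈ 0.826700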